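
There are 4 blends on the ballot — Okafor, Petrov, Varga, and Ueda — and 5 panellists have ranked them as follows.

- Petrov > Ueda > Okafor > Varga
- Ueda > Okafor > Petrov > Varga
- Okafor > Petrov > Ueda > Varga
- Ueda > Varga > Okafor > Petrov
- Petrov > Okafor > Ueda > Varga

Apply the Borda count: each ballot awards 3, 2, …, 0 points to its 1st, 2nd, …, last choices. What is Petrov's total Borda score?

9

Borda scores:
  Okafor: 1 + 2 + 3 + 1 + 2 = 9
  Petrov: 3 + 1 + 2 + 0 + 3 = 9
  Varga: 0 + 0 + 0 + 2 + 0 = 2
  Ueda: 2 + 3 + 1 + 3 + 1 = 10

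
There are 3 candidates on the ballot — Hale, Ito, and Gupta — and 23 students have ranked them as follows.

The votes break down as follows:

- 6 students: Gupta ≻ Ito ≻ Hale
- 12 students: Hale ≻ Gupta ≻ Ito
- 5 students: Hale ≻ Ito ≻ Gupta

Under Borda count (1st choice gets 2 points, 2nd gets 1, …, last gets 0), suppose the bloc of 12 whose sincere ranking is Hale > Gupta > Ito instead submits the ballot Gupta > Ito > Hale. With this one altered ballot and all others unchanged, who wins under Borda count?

Borda totals with the altered ballot: Hale 10, Ito 23, Gupta 36.
The switch changes the winner from Hale to Gupta.

Gupta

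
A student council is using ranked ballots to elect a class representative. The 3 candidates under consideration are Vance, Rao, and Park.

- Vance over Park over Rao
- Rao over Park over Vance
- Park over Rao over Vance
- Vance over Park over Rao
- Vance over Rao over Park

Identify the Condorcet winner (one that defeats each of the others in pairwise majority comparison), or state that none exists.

Head-to-head results (5 voters total):
Vance vs Rao: Vance wins 3–2.
Vance vs Park: Vance wins 3–2.
Rao vs Park: Park wins 3–2.
Vance beats each rival — Rao (3–2), Park (3–2) — so Vance is the Condorcet winner.

Vance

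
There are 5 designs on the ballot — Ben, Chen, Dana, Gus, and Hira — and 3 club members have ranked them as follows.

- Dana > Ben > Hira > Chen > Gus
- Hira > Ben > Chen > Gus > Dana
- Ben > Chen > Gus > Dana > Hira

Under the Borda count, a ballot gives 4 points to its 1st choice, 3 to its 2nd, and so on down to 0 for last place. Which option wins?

Ben

Borda scores:
  Ben: 3 + 3 + 4 = 10
  Chen: 1 + 2 + 3 = 6
  Dana: 4 + 0 + 1 = 5
  Gus: 0 + 1 + 2 = 3
  Hira: 2 + 4 + 0 = 6
Ben has the highest total.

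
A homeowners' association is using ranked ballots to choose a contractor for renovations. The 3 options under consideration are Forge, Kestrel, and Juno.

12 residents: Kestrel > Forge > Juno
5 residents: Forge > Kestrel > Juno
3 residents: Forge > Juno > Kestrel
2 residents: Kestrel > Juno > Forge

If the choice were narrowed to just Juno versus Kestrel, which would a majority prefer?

Ballots ranking Juno above Kestrel: 3.
Ballots ranking Kestrel above Juno: 12+5+2 = 19.
Kestrel wins the head-to-head, 19–3.

Kestrel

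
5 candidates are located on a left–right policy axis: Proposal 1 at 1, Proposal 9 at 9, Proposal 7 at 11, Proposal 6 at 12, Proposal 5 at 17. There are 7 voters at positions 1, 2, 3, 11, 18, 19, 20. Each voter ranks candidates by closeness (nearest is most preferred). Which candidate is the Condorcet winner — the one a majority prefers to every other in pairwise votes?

With single-peaked preferences on a line, the Condorcet winner is the candidate closest to the median voter.
The median voter (position 11) is closest to Proposal 7 at 11.
Check: Proposal 7 vs Proposal 9 — voters closer to Proposal 7: 4 of 7.

Proposal 7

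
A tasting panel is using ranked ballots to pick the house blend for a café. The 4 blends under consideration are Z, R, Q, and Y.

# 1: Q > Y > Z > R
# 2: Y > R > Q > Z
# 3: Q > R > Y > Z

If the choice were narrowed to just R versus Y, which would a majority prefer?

Y

Ballots ranking R above Y: 1.
Ballots ranking Y above R: 2.
Y wins the head-to-head, 2–1.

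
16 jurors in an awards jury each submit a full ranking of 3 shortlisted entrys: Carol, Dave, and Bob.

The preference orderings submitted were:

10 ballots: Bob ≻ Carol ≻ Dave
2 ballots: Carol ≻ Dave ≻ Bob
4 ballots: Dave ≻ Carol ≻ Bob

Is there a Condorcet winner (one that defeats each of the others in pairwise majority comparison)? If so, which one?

Bob

Head-to-head results (16 voters total):
Carol vs Dave: Carol wins 12–4.
Carol vs Bob: Bob wins 10–6.
Dave vs Bob: Bob wins 10–6.
Bob beats each rival — Carol (10–6), Dave (10–6) — so Bob is the Condorcet winner.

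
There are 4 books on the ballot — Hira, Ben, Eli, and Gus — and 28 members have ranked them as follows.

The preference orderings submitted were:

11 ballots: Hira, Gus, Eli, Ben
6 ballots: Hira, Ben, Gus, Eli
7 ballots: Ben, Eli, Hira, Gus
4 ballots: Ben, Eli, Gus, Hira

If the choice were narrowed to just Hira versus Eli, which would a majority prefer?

Ballots ranking Hira above Eli: 11+6 = 17.
Ballots ranking Eli above Hira: 7+4 = 11.
Hira wins the head-to-head, 17–11.

Hira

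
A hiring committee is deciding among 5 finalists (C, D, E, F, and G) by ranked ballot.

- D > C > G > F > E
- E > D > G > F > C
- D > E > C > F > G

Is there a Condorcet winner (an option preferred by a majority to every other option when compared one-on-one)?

Head-to-head results (3 voters total):
C vs D: D wins 3–0.
C vs E: E wins 2–1.
C vs F: C wins 2–1.
C vs G: C wins 2–1.
D vs E: D wins 2–1.
D vs F: D wins 3–0.
D vs G: D wins 3–0.
E vs F: E wins 2–1.
E vs G: E wins 2–1.
F vs G: G wins 2–1.
D beats each rival — C (3–0), E (2–1), F (3–0), G (3–0) — so D is the Condorcet winner.

Yes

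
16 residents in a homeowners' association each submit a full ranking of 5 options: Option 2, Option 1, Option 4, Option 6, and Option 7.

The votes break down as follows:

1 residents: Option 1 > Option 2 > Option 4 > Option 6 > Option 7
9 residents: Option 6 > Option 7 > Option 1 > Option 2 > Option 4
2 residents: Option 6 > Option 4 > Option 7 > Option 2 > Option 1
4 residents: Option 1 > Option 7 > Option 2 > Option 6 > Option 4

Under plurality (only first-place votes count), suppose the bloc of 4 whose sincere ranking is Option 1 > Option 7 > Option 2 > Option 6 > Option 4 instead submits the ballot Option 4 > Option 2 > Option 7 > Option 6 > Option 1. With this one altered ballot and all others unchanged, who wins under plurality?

Option 6

First-place totals with the altered ballot: Option 2 0, Option 1 1, Option 4 4, Option 6 11, Option 7 0.
The winner is unchanged: still Option 6.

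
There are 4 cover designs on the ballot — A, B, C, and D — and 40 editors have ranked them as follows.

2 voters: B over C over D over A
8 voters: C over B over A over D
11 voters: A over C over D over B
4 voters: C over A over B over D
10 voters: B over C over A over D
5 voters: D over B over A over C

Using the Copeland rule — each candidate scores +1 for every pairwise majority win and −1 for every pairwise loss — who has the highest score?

C

Pairwise results:
  A vs B: B wins 25–15.
  A vs C: C wins 24–16.
  A vs D: A wins 33–7.
  B vs C: C wins 23–17.
  B vs D: B wins 24–16.
  C vs D: C wins 35–5.
Copeland scores (wins − losses):
  A: 1 − 2 = -1
  B: 2 − 1 = 1
  C: 3 − 0 = 3
  D: 0 − 3 = -3
C has the best Copeland score.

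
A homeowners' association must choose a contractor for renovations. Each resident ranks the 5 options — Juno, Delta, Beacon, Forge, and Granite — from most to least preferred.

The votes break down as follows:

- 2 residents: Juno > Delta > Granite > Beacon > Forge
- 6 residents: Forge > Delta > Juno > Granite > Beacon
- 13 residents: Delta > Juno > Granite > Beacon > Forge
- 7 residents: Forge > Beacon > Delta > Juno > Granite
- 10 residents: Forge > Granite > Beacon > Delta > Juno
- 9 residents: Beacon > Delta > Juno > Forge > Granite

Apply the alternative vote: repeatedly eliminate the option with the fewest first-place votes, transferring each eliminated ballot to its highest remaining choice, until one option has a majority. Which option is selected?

Round 1: Forge 23, Delta 13, Beacon 9, Juno 2, Granite 0. Granite has the fewest and is eliminated.
Round 2: Forge 23, Delta 13, Beacon 9, Juno 2. Juno has the fewest and is eliminated.
Round 3: Forge 23, Delta 15, Beacon 9. Beacon has the fewest and is eliminated.
Round 4: Delta 24, Forge 23. Delta has a majority.

Delta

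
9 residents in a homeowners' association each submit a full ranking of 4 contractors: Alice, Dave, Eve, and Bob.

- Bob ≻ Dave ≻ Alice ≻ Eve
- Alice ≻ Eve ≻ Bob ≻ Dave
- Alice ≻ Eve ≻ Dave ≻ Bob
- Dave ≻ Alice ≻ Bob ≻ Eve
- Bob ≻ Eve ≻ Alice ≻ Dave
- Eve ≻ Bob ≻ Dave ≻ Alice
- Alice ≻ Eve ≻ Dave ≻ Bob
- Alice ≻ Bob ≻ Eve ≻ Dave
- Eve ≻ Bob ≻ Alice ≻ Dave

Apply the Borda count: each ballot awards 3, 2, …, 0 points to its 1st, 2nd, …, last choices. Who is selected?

Borda scores:
  Alice: 1 + 3 + 3 + 2 + 1 + 0 + 3 + 3 + 1 = 17
  Dave: 2 + 0 + 1 + 3 + 0 + 1 + 1 + 0 + 0 = 8
  Eve: 0 + 2 + 2 + 0 + 2 + 3 + 2 + 1 + 3 = 15
  Bob: 3 + 1 + 0 + 1 + 3 + 2 + 0 + 2 + 2 = 14
Alice has the highest total.

Alice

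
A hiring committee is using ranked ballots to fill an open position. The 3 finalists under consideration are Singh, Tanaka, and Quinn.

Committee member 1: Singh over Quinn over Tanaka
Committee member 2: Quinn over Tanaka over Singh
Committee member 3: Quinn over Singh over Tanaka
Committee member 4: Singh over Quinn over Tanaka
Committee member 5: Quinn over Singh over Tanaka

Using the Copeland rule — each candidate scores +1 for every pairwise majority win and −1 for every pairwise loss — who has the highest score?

Quinn

Pairwise results:
  Singh vs Tanaka: Singh wins 4–1.
  Singh vs Quinn: Quinn wins 3–2.
  Tanaka vs Quinn: Quinn wins 5–0.
Copeland scores (wins − losses):
  Singh: 1 − 1 = 0
  Tanaka: 0 − 2 = -2
  Quinn: 2 − 0 = 2
Quinn has the best Copeland score.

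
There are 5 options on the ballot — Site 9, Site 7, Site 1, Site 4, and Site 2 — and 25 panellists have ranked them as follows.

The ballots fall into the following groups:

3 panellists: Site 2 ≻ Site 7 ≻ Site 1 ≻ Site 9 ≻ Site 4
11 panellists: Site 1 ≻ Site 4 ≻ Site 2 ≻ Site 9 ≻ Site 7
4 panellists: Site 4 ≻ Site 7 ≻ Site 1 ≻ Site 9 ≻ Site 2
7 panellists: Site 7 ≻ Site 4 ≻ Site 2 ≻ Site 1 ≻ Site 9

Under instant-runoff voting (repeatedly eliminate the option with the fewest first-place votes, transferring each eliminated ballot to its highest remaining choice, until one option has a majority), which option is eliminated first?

Round 1: Site 1 11, Site 7 7, Site 4 4, Site 2 3, Site 9 0. Site 9 has the fewest and is eliminated.
Round 2: Site 1 11, Site 7 7, Site 4 4, Site 2 3. Site 2 has the fewest and is eliminated.
Round 3: Site 1 11, Site 7 10, Site 4 4. Site 4 has the fewest and is eliminated.
Round 4: Site 7 14, Site 1 11. Site 7 has a majority.

Site 9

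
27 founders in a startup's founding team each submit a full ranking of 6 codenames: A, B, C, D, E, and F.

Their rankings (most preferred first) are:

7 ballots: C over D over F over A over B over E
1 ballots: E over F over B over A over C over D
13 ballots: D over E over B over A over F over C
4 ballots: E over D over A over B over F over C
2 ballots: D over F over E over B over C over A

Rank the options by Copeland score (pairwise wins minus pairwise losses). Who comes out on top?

Pairwise results:
  A vs B: B wins 16–11.
  A vs C: A wins 18–9.
  A vs D: D wins 26–1.
  A vs E: E wins 20–7.
  A vs F: A wins 17–10.
  B vs C: B wins 20–7.
  B vs D: D wins 26–1.
  B vs E: E wins 20–7.
  B vs F: B wins 17–10.
  C vs D: D wins 19–8.
  C vs E: E wins 20–7.
  C vs F: F wins 20–7.
  D vs E: D wins 22–5.
  D vs F: D wins 26–1.
  E vs F: E wins 18–9.
Copeland scores (wins − losses):
  A: 2 − 3 = -1
  B: 3 − 2 = 1
  C: 0 − 5 = -5
  D: 5 − 0 = 5
  E: 4 − 1 = 3
  F: 1 − 4 = -3
D has the best Copeland score.

D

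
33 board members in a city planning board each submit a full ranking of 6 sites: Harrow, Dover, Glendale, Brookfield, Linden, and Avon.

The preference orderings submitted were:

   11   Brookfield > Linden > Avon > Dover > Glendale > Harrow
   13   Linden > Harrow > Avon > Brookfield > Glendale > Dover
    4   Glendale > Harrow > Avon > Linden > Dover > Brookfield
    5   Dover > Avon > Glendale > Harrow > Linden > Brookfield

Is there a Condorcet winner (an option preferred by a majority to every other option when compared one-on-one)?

Head-to-head results (33 voters total):
Harrow vs Dover: Harrow wins 17–16.
Harrow vs Glendale: Glendale wins 20–13.
Harrow vs Brookfield: Harrow wins 22–11.
Harrow vs Linden: Linden wins 24–9.
Harrow vs Avon: Harrow wins 17–16.
Dover vs Glendale: Glendale wins 17–16.
Dover vs Brookfield: Brookfield wins 24–9.
Dover vs Linden: Linden wins 28–5.
Dover vs Avon: Avon wins 28–5.
Glendale vs Brookfield: Brookfield wins 24–9.
Glendale vs Linden: Linden wins 24–9.
Glendale vs Avon: Avon wins 29–4.
Brookfield vs Linden: Linden wins 22–11.
Brookfield vs Avon: Avon wins 22–11.
Linden vs Avon: Linden wins 24–9.
Linden beats each rival — Harrow (24–9), Dover (28–5), Glendale (24–9), Brookfield (22–11), Avon (24–9) — so Linden is the Condorcet winner.

Yes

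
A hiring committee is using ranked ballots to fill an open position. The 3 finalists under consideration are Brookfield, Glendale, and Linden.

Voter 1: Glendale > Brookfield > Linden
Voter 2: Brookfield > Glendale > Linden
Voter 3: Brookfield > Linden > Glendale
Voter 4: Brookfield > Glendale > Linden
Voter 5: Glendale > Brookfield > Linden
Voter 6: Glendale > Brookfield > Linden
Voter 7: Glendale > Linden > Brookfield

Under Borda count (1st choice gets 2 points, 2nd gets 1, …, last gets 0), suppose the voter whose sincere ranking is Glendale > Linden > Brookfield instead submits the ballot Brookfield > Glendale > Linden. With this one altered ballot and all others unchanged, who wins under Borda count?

Brookfield

Borda totals with the altered ballot: Brookfield 11, Glendale 9, Linden 1.
The switch changes the winner from Glendale to Brookfield.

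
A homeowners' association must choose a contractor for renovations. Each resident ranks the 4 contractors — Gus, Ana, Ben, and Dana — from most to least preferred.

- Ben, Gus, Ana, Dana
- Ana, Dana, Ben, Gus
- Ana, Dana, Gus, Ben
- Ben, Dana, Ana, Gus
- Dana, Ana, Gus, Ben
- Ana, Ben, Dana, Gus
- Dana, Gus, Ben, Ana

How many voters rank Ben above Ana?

3

Ballots ranking Ben above Ana: 3.
Ballots ranking Ana above Ben: 4.
So 3 of 7 voters prefer Ben to Ana.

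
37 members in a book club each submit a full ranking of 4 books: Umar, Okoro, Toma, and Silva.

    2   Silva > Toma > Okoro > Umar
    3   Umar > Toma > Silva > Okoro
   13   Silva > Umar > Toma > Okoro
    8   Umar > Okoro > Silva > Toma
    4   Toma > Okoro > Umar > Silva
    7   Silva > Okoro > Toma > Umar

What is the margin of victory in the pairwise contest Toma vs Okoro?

Ballots ranking Toma above Okoro: 2+3+13+4 = 22.
Ballots ranking Okoro above Toma: 8+7 = 15.
Toma wins 22–15, a margin of 7.

7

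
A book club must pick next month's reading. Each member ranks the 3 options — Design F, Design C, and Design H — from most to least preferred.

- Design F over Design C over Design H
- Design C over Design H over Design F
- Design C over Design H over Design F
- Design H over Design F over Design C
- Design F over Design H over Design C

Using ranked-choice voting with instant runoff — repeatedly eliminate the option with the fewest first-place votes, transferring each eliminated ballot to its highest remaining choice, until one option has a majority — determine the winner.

Round 1: Design F 2, Design C 2, Design H 1. Design H has the fewest and is eliminated.
Round 2: Design F 3, Design C 2. Design F has a majority.

Design F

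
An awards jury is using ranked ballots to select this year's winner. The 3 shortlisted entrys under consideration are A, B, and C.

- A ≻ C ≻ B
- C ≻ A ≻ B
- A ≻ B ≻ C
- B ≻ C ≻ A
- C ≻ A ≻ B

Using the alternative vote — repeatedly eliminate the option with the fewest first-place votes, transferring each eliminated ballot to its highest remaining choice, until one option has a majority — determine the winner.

Round 1: A 2, C 2, B 1. B has the fewest and is eliminated.
Round 2: C 3, A 2. C has a majority.

C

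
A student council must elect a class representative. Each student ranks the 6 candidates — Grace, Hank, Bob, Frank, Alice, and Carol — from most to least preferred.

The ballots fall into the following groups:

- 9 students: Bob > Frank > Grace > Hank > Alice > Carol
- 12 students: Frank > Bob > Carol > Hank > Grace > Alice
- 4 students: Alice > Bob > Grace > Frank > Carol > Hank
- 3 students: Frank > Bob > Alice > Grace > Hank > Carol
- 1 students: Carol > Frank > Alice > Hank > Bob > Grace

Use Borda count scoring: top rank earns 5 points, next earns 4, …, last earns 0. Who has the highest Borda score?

Frank

Borda scores:
  Grace: 9·3 + 12·1 + 4·3 + 3·2 + 0 = 57
  Hank: 9·2 + 12·2 + 4·0 + 3·1 + 2 = 47
  Bob: 9·5 + 12·4 + 4·4 + 3·4 + 1 = 122
  Frank: 9·4 + 12·5 + 4·2 + 3·5 + 4 = 123
  Alice: 9·1 + 12·0 + 4·5 + 3·3 + 3 = 41
  Carol: 9·0 + 12·3 + 4·1 + 3·0 + 5 = 45
Frank has the highest total.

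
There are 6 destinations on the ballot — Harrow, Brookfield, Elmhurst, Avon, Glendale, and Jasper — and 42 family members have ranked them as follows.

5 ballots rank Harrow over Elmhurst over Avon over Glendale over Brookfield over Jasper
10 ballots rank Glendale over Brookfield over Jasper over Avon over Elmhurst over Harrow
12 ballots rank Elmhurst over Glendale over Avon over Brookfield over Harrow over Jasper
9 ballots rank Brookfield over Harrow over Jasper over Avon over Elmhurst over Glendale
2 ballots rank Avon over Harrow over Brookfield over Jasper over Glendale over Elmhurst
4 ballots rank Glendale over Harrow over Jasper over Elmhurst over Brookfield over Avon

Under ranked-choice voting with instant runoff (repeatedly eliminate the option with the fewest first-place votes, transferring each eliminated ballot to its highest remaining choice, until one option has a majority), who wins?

Elmhurst

Round 1: Glendale 14, Elmhurst 12, Brookfield 9, Harrow 5, Avon 2, Jasper 0. Jasper has the fewest and is eliminated.
Round 2: Glendale 14, Elmhurst 12, Brookfield 9, Harrow 5, Avon 2. Avon has the fewest and is eliminated.
Round 3: Glendale 14, Elmhurst 12, Brookfield 9, Harrow 7. Harrow has the fewest and is eliminated.
Round 4: Elmhurst 17, Glendale 14, Brookfield 11. Brookfield has the fewest and is eliminated.
Round 5: Elmhurst 26, Glendale 16. Elmhurst has a majority.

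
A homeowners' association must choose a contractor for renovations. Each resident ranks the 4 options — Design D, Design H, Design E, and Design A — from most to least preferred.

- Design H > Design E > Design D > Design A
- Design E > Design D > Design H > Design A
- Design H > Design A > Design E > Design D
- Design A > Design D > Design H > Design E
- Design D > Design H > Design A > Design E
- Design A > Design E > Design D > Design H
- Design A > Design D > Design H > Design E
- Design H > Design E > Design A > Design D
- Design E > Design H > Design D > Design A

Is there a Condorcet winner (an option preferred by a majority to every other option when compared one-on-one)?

No

Head-to-head results (9 voters total):
Design D vs Design H: Design D wins 5–4.
Design D vs Design E: Design E wins 6–3.
Design D vs Design A: Design A wins 5–4.
Design H vs Design E: Design H wins 6–3.
Design H vs Design A: Design H wins 6–3.
Design E vs Design A: Design A wins 5–4.
No candidate beats all others: Design D beats Design H beats Design E beats Design D, a majority cycle.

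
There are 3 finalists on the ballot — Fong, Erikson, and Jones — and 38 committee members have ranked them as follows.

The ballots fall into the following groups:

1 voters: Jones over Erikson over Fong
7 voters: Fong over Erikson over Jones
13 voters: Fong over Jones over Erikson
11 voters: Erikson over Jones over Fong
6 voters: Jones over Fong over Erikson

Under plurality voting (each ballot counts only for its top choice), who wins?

First-place vote totals:
  Fong: 20
  Erikson: 11
  Jones: 7
Fong has the most first-place votes.

Fong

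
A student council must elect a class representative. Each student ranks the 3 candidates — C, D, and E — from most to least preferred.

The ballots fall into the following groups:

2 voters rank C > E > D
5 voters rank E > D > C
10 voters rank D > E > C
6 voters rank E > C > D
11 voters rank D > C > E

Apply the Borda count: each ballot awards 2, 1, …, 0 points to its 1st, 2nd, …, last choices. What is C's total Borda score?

Borda scores:
  C: 2·2 + 5·0 + 10·0 + 6·1 + 11·1 = 21
  D: 2·0 + 5·1 + 10·2 + 6·0 + 11·2 = 47
  E: 2·1 + 5·2 + 10·1 + 6·2 + 11·0 = 34

21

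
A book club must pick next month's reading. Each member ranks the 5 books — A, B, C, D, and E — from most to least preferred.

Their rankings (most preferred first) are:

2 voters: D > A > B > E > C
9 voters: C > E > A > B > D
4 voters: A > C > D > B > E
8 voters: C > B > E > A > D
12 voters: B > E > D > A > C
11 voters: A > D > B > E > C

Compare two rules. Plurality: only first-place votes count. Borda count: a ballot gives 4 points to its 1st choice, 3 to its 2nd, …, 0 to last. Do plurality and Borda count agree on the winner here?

No

Plurality first-place counts: A 15, B 12, C 17, D 2, E 0 → C.
Borda totals: A 104, B 111, C 80, D 73, E 92 → B.
The two rules disagree: plurality picks C, Borda picks B.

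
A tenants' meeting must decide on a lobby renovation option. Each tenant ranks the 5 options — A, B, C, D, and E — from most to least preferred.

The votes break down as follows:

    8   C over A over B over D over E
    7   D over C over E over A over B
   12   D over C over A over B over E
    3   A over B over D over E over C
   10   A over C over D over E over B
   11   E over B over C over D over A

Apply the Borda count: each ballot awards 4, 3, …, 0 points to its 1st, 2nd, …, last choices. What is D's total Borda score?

121

Borda scores:
  A: 8·3 + 7·1 + 12·2 + 3·4 + 10·4 + 11·0 = 107
  B: 8·2 + 7·0 + 12·1 + 3·3 + 10·0 + 11·3 = 70
  C: 8·4 + 7·3 + 12·3 + 3·0 + 10·3 + 11·2 = 141
  D: 8·1 + 7·4 + 12·4 + 3·2 + 10·2 + 11·1 = 121
  E: 8·0 + 7·2 + 12·0 + 3·1 + 10·1 + 11·4 = 71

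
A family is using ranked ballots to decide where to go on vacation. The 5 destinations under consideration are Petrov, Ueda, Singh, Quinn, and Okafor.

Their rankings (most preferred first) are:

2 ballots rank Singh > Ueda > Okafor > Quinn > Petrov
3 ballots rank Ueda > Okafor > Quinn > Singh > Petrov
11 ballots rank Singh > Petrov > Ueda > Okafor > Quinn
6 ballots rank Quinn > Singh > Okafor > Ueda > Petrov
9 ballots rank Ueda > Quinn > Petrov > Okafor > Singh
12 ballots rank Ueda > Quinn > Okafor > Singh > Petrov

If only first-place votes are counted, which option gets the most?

First-place vote totals:
  Petrov: 0
  Ueda: 24
  Singh: 13
  Quinn: 6
  Okafor: 0
Ueda has the most first-place votes.

Ueda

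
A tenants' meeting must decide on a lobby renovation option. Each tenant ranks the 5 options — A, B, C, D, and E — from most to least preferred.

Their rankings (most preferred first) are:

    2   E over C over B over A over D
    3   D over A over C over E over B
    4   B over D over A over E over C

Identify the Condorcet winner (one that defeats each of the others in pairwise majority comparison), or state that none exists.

None — there is no Condorcet winner

Head-to-head results (9 voters total):
A vs B: B wins 6–3.
A vs C: A wins 7–2.
A vs D: D wins 7–2.
A vs E: A wins 7–2.
B vs C: C wins 5–4.
B vs D: B wins 6–3.
B vs E: E wins 5–4.
C vs D: D wins 7–2.
C vs E: E wins 6–3.
D vs E: D wins 7–2.
No candidate beats all others: A beats C beats B beats A, a majority cycle.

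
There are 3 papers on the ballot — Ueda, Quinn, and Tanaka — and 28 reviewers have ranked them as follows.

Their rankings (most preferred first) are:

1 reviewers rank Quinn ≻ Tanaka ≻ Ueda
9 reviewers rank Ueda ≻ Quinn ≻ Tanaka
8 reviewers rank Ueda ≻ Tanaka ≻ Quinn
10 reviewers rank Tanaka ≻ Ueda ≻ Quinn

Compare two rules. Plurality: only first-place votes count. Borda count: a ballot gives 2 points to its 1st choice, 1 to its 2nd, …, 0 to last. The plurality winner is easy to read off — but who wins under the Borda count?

Plurality first-place counts: Ueda 17, Quinn 1, Tanaka 10 → Ueda.
Borda totals: Ueda 44, Quinn 11, Tanaka 29 → Ueda.

Ueda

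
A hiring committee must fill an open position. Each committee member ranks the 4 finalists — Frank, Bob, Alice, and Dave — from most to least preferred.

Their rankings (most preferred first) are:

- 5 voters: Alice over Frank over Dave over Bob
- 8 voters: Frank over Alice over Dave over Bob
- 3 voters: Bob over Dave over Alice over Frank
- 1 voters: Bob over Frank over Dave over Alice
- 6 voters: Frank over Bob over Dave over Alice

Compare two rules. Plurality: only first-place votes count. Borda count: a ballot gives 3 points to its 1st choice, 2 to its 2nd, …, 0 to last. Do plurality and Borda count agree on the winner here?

Yes

Plurality first-place counts: Frank 14, Bob 4, Alice 5, Dave 0 → Frank.
Borda totals: Frank 54, Bob 24, Alice 34, Dave 26 → Frank.
The two rules agree on Frank.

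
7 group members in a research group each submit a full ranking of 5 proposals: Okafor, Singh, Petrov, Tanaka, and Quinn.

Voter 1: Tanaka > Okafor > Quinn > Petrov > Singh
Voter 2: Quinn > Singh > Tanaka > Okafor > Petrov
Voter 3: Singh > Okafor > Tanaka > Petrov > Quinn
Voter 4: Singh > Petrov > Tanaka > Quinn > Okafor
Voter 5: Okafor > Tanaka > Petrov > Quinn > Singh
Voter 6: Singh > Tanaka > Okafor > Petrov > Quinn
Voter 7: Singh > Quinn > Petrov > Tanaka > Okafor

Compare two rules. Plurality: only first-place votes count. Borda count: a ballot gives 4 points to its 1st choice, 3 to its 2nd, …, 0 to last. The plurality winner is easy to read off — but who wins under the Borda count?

Singh

Plurality first-place counts: Okafor 1, Singh 4, Petrov 0, Tanaka 1, Quinn 1 → Singh.
Borda totals: Okafor 13, Singh 19, Petrov 10, Tanaka 17, Quinn 11 → Singh.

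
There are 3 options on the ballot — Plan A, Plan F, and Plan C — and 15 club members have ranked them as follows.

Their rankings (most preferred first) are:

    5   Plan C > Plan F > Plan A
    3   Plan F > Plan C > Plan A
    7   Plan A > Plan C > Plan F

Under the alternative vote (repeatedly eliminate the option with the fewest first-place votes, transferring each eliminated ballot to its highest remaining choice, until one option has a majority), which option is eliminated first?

Plan F

Round 1: Plan A 7, Plan C 5, Plan F 3. Plan F has the fewest and is eliminated.
Round 2: Plan C 8, Plan A 7. Plan C has a majority.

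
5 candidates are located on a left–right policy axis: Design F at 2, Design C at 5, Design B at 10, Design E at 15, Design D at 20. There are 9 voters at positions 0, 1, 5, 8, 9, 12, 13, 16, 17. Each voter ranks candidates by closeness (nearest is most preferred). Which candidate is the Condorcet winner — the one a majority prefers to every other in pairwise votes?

Design B

With single-peaked preferences on a line, the Condorcet winner is the candidate closest to the median voter.
The median voter (position 9) is closest to Design B at 10.
Check: Design B vs Design E — voters closer to Design B: 6 of 9.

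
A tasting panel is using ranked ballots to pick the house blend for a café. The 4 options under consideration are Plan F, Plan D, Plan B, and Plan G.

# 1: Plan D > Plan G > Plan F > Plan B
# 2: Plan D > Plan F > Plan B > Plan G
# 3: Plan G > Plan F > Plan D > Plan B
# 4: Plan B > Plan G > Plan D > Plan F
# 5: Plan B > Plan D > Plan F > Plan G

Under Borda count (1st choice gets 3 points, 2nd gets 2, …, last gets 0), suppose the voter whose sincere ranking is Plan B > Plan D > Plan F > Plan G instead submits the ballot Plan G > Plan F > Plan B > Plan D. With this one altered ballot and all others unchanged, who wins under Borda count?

Plan G

Borda totals with the altered ballot: Plan F 7, Plan D 8, Plan B 5, Plan G 10.
The switch changes the winner from Plan D to Plan G.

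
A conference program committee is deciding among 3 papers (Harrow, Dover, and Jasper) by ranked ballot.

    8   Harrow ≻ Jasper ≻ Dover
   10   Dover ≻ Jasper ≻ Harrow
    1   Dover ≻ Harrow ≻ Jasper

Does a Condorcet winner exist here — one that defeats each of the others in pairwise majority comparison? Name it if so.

Head-to-head results (19 voters total):
Harrow vs Dover: Dover wins 11–8.
Harrow vs Jasper: Jasper wins 10–9.
Dover vs Jasper: Dover wins 11–8.
Dover beats each rival — Harrow (11–8), Jasper (11–8) — so Dover is the Condorcet winner.

Dover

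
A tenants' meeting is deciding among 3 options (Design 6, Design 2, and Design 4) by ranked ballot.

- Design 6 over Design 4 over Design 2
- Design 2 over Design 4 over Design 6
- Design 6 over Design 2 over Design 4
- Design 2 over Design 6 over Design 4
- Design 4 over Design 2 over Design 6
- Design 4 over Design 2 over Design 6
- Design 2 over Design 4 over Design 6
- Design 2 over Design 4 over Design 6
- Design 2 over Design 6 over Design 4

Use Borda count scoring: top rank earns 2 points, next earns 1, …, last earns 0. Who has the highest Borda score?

Borda scores:
  Design 6: 2 + 0 + 2 + 1 + 0 + 0 + 0 + 0 + 1 = 6
  Design 2: 0 + 2 + 1 + 2 + 1 + 1 + 2 + 2 + 2 = 13
  Design 4: 1 + 1 + 0 + 0 + 2 + 2 + 1 + 1 + 0 = 8
Design 2 has the highest total.

Design 2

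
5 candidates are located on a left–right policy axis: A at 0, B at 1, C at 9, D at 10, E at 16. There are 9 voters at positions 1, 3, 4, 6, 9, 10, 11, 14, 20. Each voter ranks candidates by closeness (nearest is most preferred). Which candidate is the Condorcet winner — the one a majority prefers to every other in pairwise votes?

With single-peaked preferences on a line, the Condorcet winner is the candidate closest to the median voter.
The median voter (position 9) is closest to C at 9.
Check: C vs A — voters closer to C: 6 of 9.

C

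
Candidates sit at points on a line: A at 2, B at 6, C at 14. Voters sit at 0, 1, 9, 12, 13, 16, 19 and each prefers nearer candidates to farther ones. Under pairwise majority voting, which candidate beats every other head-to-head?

C

With single-peaked preferences on a line, the Condorcet winner is the candidate closest to the median voter.
The median voter (position 12) is closest to C at 14.
Check: C vs A — voters closer to C: 5 of 7.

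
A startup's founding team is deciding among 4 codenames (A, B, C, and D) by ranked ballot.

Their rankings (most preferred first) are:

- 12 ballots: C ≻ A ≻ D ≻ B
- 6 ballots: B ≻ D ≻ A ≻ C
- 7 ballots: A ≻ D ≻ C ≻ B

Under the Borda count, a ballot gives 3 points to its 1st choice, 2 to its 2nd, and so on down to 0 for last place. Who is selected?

Borda scores:
  A: 12·2 + 6·1 + 7·3 = 51
  B: 12·0 + 6·3 + 7·0 = 18
  C: 12·3 + 6·0 + 7·1 = 43
  D: 12·1 + 6·2 + 7·2 = 38
A has the highest total.

A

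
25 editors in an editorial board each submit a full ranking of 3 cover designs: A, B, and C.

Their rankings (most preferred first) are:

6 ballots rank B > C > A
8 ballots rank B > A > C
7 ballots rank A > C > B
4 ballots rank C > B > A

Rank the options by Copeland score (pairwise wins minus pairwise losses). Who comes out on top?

Pairwise results:
  A vs B: B wins 18–7.
  A vs C: A wins 15–10.
  B vs C: B wins 14–11.
Copeland scores (wins − losses):
  A: 1 − 1 = 0
  B: 2 − 0 = 2
  C: 0 − 2 = -2
B has the best Copeland score.

B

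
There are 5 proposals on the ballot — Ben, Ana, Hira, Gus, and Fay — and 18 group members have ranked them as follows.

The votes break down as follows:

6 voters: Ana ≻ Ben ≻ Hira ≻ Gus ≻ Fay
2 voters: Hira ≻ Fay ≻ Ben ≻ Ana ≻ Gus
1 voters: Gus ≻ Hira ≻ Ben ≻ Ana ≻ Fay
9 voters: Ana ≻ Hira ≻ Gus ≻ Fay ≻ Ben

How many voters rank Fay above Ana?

2

Ballots ranking Fay above Ana: 2.
Ballots ranking Ana above Fay: 6+1+9 = 16.
So 2 of 18 voters prefer Fay to Ana.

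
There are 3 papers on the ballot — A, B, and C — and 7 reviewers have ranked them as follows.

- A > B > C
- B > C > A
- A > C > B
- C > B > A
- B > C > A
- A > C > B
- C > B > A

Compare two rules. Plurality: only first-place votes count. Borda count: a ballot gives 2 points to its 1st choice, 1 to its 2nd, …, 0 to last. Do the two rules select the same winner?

Plurality first-place counts: A 3, B 2, C 2 → A.
Borda totals: A 6, B 7, C 8 → C.
The two rules disagree: plurality picks A, Borda picks C.

No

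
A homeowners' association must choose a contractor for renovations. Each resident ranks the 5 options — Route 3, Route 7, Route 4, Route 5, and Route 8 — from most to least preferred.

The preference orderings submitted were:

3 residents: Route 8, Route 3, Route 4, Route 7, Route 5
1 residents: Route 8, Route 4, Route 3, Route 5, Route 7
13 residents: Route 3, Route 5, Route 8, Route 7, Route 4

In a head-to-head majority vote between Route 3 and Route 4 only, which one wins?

Ballots ranking Route 3 above Route 4: 3+13 = 16.
Ballots ranking Route 4 above Route 3: 1.
Route 3 wins the head-to-head, 16–1.

Route 3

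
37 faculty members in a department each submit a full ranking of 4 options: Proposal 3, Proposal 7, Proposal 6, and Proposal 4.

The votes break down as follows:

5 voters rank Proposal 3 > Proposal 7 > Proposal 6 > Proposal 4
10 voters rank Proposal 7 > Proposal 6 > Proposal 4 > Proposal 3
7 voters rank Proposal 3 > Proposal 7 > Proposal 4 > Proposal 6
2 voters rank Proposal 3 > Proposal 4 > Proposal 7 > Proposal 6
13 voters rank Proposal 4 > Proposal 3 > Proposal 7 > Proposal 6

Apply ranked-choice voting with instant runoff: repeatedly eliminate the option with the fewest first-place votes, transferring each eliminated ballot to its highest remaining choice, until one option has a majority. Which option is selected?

Round 1: Proposal 3 14, Proposal 4 13, Proposal 7 10, Proposal 6 0. Proposal 6 has the fewest and is eliminated.
Round 2: Proposal 3 14, Proposal 4 13, Proposal 7 10. Proposal 7 has the fewest and is eliminated.
Round 3: Proposal 4 23, Proposal 3 14. Proposal 4 has a majority.

Proposal 4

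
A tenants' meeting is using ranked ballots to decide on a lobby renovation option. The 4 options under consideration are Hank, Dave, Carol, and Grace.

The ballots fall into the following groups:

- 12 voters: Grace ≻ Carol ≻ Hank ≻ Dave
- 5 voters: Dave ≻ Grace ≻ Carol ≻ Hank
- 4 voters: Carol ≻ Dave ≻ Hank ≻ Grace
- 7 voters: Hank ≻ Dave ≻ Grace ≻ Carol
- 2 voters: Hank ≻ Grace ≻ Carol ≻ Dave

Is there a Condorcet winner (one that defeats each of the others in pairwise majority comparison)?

Head-to-head results (30 voters total):
Hank vs Dave: Hank wins 21–9.
Hank vs Carol: Carol wins 21–9.
Hank vs Grace: Grace wins 17–13.
Dave vs Carol: Carol wins 18–12.
Dave vs Grace: Dave wins 16–14.
Carol vs Grace: Grace wins 26–4.
No candidate beats all others: Hank beats Dave beats Grace beats Hank, a majority cycle.

No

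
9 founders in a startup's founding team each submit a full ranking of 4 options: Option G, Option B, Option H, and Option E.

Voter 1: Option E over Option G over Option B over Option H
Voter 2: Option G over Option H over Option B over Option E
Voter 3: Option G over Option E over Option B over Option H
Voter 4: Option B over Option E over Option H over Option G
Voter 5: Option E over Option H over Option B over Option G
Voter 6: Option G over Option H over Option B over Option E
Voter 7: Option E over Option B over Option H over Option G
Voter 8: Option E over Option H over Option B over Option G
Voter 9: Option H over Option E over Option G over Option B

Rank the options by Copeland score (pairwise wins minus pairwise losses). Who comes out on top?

Option E

Pairwise results:
  Option G vs Option B: Option G wins 5–4.
  Option G vs Option H: Option H wins 5–4.
  Option G vs Option E: Option E wins 6–3.
  Option B vs Option H: Option H wins 5–4.
  Option B vs Option E: Option E wins 6–3.
  Option H vs Option E: Option E wins 6–3.
Copeland scores (wins − losses):
  Option G: 1 − 2 = -1
  Option B: 0 − 3 = -3
  Option H: 2 − 1 = 1
  Option E: 3 − 0 = 3
Option E has the best Copeland score.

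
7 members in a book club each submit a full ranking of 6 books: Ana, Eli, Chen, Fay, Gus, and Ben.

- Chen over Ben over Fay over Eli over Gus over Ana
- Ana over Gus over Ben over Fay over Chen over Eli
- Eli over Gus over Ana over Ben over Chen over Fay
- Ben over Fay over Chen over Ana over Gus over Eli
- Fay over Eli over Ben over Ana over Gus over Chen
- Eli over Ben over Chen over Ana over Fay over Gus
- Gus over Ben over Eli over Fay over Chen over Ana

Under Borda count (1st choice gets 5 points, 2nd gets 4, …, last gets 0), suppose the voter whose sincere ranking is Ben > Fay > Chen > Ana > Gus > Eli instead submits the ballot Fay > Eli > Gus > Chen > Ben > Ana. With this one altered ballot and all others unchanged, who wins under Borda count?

Eli

Borda totals with the altered ballot: Ana 12, Eli 23, Chen 13, Fay 18, Gus 18, Ben 21.
The switch changes the winner from Ben to Eli.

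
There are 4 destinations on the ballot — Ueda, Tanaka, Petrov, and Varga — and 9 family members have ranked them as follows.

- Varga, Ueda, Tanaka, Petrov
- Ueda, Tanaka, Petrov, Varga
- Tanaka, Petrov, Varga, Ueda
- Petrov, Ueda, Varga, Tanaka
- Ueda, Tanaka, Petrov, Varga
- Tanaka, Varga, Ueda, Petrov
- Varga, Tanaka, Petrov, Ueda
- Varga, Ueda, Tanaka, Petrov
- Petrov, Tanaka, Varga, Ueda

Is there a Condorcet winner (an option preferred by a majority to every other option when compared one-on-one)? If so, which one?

Head-to-head results (9 voters total):
Ueda vs Tanaka: Ueda wins 5–4.
Ueda vs Petrov: Ueda wins 5–4.
Ueda vs Varga: Varga wins 6–3.
Tanaka vs Petrov: Tanaka wins 7–2.
Tanaka vs Varga: Tanaka wins 5–4.
Petrov vs Varga: Petrov wins 5–4.
No candidate beats all others: Ueda beats Tanaka beats Varga beats Ueda, a majority cycle.

No Condorcet winner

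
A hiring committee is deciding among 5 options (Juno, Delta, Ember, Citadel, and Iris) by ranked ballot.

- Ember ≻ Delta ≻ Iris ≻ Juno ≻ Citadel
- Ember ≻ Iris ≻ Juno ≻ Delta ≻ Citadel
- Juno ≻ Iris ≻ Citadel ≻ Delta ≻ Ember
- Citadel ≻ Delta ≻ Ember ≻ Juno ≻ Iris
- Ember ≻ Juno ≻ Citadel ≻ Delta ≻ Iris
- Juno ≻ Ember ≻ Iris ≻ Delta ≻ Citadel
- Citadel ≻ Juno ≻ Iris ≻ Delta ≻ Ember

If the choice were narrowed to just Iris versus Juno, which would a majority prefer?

Ballots ranking Iris above Juno: 2.
Ballots ranking Juno above Iris: 5.
Juno wins the head-to-head, 5–2.

Juno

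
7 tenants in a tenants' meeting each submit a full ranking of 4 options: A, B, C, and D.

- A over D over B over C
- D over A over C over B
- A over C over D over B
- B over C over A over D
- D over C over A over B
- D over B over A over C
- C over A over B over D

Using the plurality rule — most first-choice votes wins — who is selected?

First-place vote totals:
  A: 2
  B: 1
  C: 1
  D: 3
D has the most first-place votes.

D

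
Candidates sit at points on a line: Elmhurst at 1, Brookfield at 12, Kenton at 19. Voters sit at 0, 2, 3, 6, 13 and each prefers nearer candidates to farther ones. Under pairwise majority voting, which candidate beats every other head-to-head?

With single-peaked preferences on a line, the Condorcet winner is the candidate closest to the median voter.
The median voter (position 3) is closest to Elmhurst at 1.
Check: Elmhurst vs Kenton — voters closer to Elmhurst: 4 of 5.

Elmhurst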